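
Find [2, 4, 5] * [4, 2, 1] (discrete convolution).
y[0] = 2×4 = 8; y[1] = 2×2 + 4×4 = 20; y[2] = 2×1 + 4×2 + 5×4 = 30; y[3] = 4×1 + 5×2 = 14; y[4] = 5×1 = 5

[8, 20, 30, 14, 5]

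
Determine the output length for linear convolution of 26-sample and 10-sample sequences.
Linear/full convolution length: m + n - 1 = 26 + 10 - 1 = 35

35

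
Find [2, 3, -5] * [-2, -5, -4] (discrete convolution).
y[0] = 2×-2 = -4; y[1] = 2×-5 + 3×-2 = -16; y[2] = 2×-4 + 3×-5 + -5×-2 = -13; y[3] = 3×-4 + -5×-5 = 13; y[4] = -5×-4 = 20

[-4, -16, -13, 13, 20]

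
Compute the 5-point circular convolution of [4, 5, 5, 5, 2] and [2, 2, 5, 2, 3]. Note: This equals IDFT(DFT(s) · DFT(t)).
Either evaluate y[k] = Σ_j s[j]·t[(k-j) mod 5] directly, or use IDFT(DFT(s) · DFT(t)). y[0] = 4×2 + 5×3 + 5×2 + 5×5 + 2×2 = 62; y[1] = 4×2 + 5×2 + 5×3 + 5×2 + 2×5 = 53; y[2] = 4×5 + 5×2 + 5×2 + 5×3 + 2×2 = 59; y[3] = 4×2 + 5×5 + 5×2 + 5×2 + 2×3 = 59; y[4] = 4×3 + 5×2 + 5×5 + 5×2 + 2×2 = 61. Result: [62, 53, 59, 59, 61]

[62, 53, 59, 59, 61]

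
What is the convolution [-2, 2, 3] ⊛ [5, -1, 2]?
y[0] = -2×5 = -10; y[1] = -2×-1 + 2×5 = 12; y[2] = -2×2 + 2×-1 + 3×5 = 9; y[3] = 2×2 + 3×-1 = 1; y[4] = 3×2 = 6

[-10, 12, 9, 1, 6]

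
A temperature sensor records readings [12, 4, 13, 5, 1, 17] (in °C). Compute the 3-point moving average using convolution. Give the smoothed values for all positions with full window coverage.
3-point moving average kernel = [1, 1, 1]. Apply in 'valid' mode (full window coverage): avg[0] = (12 + 4 + 13) / 3 = 9.67; avg[1] = (4 + 13 + 5) / 3 = 7.33; avg[2] = (13 + 5 + 1) / 3 = 6.33; avg[3] = (5 + 1 + 17) / 3 = 7.67. Smoothed values: [9.67, 7.33, 6.33, 7.67]

[9.67, 7.33, 6.33, 7.67]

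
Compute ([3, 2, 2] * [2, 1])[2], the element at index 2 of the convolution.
Use y[k] = Σ_i a[i]·b[k-i] at k=2. y[2] = 2×1 + 2×2 = 6

6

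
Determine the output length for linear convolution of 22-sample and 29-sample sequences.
Linear/full convolution length: m + n - 1 = 22 + 29 - 1 = 50

50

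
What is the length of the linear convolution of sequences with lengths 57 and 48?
Linear/full convolution length: m + n - 1 = 57 + 48 - 1 = 104

104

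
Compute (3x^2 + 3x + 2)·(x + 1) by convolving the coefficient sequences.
Ascending coefficients: a = [2, 3, 3], b = [1, 1]. c[0] = 2×1 = 2; c[1] = 2×1 + 3×1 = 5; c[2] = 3×1 + 3×1 = 6; c[3] = 3×1 = 3. Result coefficients: [2, 5, 6, 3] → 3x^3 + 6x^2 + 5x + 2

3x^3 + 6x^2 + 5x + 2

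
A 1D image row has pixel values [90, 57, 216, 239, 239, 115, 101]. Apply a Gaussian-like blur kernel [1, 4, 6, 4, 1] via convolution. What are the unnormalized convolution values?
Convolve image row [90, 57, 216, 239, 239, 115, 101] with kernel [1, 4, 6, 4, 1]: y[0] = 90×1 = 90; y[1] = 90×4 + 57×1 = 417; y[2] = 90×6 + 57×4 + 216×1 = 984; y[3] = 90×4 + 57×6 + 216×4 + 239×1 = 1805; y[4] = 90×1 + 57×4 + 216×6 + 239×4 + 239×1 = 2809; y[5] = 57×1 + 216×4 + 239×6 + 239×4 + 115×1 = 3426; y[6] = 216×1 + 239×4 + 239×6 + 115×4 + 101×1 = 3167; y[7] = 239×1 + 239×4 + 115×6 + 101×4 = 2289; y[8] = 239×1 + 115×4 + 101×6 = 1305; y[9] = 115×1 + 101×4 = 519; y[10] = 101×1 = 101 → [90, 417, 984, 1805, 2809, 3426, 3167, 2289, 1305, 519, 101]. Normalization factor = sum(kernel) = 16.

[90, 417, 984, 1805, 2809, 3426, 3167, 2289, 1305, 519, 101]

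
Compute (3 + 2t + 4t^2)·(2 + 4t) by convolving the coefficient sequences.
Ascending coefficients: a = [3, 2, 4], b = [2, 4]. c[0] = 3×2 = 6; c[1] = 3×4 + 2×2 = 16; c[2] = 2×4 + 4×2 = 16; c[3] = 4×4 = 16. Result coefficients: [6, 16, 16, 16] → 6 + 16t + 16t^2 + 16t^3

6 + 16t + 16t^2 + 16t^3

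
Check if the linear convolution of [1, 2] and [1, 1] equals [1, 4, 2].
Recompute linear convolution of [1, 2] and [1, 1]: y[0] = 1×1 = 1; y[1] = 1×1 + 2×1 = 3; y[2] = 2×1 = 2 → [1, 3, 2]. Compare to given [1, 4, 2]: they differ at index 1: given 4, correct 3, so answer: No

No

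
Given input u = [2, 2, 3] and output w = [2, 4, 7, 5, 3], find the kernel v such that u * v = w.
Output length 5 = len(u) + len(v) - 1 ⇒ len(v) = 3. Solve v forward using v[k] = (w[k] - Σ_{i≥1} u[i]·v[k-i]) / u[0]: v[0] = w[0] / u[0] = 2 / 2 = 1; v[1] = (w[1] - 2×1) / u[0] = (4 - 2×1) / 2 = 1; v[2] = (w[2] - 2×1 - 3×1) / u[0] = (7 - 2×1 - 3×1) / 2 = 1. So v = [1, 1, 1]. Forward-check [2, 2, 3] * [1, 1, 1]: w[0] = 2×1 = 2; w[1] = 2×1 + 2×1 = 4; w[2] = 2×1 + 2×1 + 3×1 = 7; w[3] = 2×1 + 3×1 = 5; w[4] = 3×1 = 3 → [2, 4, 7, 5, 3] ✓

[1, 1, 1]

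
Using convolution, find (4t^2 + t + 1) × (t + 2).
Ascending coefficients: a = [1, 1, 4], b = [2, 1]. c[0] = 1×2 = 2; c[1] = 1×1 + 1×2 = 3; c[2] = 1×1 + 4×2 = 9; c[3] = 4×1 = 4. Result coefficients: [2, 3, 9, 4] → 4t^3 + 9t^2 + 3t + 2

4t^3 + 9t^2 + 3t + 2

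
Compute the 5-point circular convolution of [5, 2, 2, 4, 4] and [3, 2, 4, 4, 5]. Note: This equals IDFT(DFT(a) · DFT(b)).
Either evaluate y[k] = Σ_j a[j]·b[(k-j) mod 5] directly, or use IDFT(DFT(a) · DFT(b)). y[0] = 5×3 + 2×5 + 2×4 + 4×4 + 4×2 = 57; y[1] = 5×2 + 2×3 + 2×5 + 4×4 + 4×4 = 58; y[2] = 5×4 + 2×2 + 2×3 + 4×5 + 4×4 = 66; y[3] = 5×4 + 2×4 + 2×2 + 4×3 + 4×5 = 64; y[4] = 5×5 + 2×4 + 2×4 + 4×2 + 4×3 = 61. Result: [57, 58, 66, 64, 61]

[57, 58, 66, 64, 61]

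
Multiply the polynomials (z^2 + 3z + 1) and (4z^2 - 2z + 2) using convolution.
Ascending coefficients: a = [1, 3, 1], b = [2, -2, 4]. c[0] = 1×2 = 2; c[1] = 1×-2 + 3×2 = 4; c[2] = 1×4 + 3×-2 + 1×2 = 0; c[3] = 3×4 + 1×-2 = 10; c[4] = 1×4 = 4. Result coefficients: [2, 4, 0, 10, 4] → 4z^4 + 10z^3 + 4z + 2

4z^4 + 10z^3 + 4z + 2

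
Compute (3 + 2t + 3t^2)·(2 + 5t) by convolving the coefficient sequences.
Ascending coefficients: a = [3, 2, 3], b = [2, 5]. c[0] = 3×2 = 6; c[1] = 3×5 + 2×2 = 19; c[2] = 2×5 + 3×2 = 16; c[3] = 3×5 = 15. Result coefficients: [6, 19, 16, 15] → 6 + 19t + 16t^2 + 15t^3

6 + 19t + 16t^2 + 15t^3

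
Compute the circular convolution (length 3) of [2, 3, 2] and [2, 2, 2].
Use y[k] = Σ_j u[j]·v[(k-j) mod 3]. y[0] = 2×2 + 3×2 + 2×2 = 14; y[1] = 2×2 + 3×2 + 2×2 = 14; y[2] = 2×2 + 3×2 + 2×2 = 14. Result: [14, 14, 14]

[14, 14, 14]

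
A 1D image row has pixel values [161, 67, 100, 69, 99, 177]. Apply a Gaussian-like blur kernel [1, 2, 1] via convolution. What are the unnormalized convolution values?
Convolve image row [161, 67, 100, 69, 99, 177] with kernel [1, 2, 1]: y[0] = 161×1 = 161; y[1] = 161×2 + 67×1 = 389; y[2] = 161×1 + 67×2 + 100×1 = 395; y[3] = 67×1 + 100×2 + 69×1 = 336; y[4] = 100×1 + 69×2 + 99×1 = 337; y[5] = 69×1 + 99×2 + 177×1 = 444; y[6] = 99×1 + 177×2 = 453; y[7] = 177×1 = 177 → [161, 389, 395, 336, 337, 444, 453, 177]. Normalization factor = sum(kernel) = 4.

[161, 389, 395, 336, 337, 444, 453, 177]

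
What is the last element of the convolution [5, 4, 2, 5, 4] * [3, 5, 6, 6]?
Use y[k] = Σ_i a[i]·b[k-i] at k=7. y[7] = 4×6 = 24

24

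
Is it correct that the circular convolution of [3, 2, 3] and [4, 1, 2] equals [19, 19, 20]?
Recompute circular convolution of [3, 2, 3] and [4, 1, 2]: y[0] = 3×4 + 2×2 + 3×1 = 19; y[1] = 3×1 + 2×4 + 3×2 = 17; y[2] = 3×2 + 2×1 + 3×4 = 20 → [19, 17, 20]. Compare to given [19, 19, 20]: they differ at index 1: given 19, correct 17, so answer: No

No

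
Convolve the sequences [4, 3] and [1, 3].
y[0] = 4×1 = 4; y[1] = 4×3 + 3×1 = 15; y[2] = 3×3 = 9

[4, 15, 9]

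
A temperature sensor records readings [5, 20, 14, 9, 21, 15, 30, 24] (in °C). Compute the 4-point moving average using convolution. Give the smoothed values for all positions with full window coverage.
4-point moving average kernel = [1, 1, 1, 1]. Apply in 'valid' mode (full window coverage): avg[0] = (5 + 20 + 14 + 9) / 4 = 12.0; avg[1] = (20 + 14 + 9 + 21) / 4 = 16.0; avg[2] = (14 + 9 + 21 + 15) / 4 = 14.75; avg[3] = (9 + 21 + 15 + 30) / 4 = 18.75; avg[4] = (21 + 15 + 30 + 24) / 4 = 22.5. Smoothed values: [12.0, 16.0, 14.75, 18.75, 22.5]

[12.0, 16.0, 14.75, 18.75, 22.5]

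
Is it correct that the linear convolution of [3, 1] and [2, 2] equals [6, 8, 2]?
Recompute linear convolution of [3, 1] and [2, 2]: y[0] = 3×2 = 6; y[1] = 3×2 + 1×2 = 8; y[2] = 1×2 = 2 → [6, 8, 2]. Given [6, 8, 2] matches, so answer: Yes

Yes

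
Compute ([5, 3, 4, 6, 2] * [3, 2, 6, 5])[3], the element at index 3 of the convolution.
Use y[k] = Σ_i a[i]·b[k-i] at k=3. y[3] = 5×5 + 3×6 + 4×2 + 6×3 = 69

69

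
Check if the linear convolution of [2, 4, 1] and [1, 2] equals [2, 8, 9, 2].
Recompute linear convolution of [2, 4, 1] and [1, 2]: y[0] = 2×1 = 2; y[1] = 2×2 + 4×1 = 8; y[2] = 4×2 + 1×1 = 9; y[3] = 1×2 = 2 → [2, 8, 9, 2]. Given [2, 8, 9, 2] matches, so answer: Yes

Yes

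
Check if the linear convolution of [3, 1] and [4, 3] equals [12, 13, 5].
Recompute linear convolution of [3, 1] and [4, 3]: y[0] = 3×4 = 12; y[1] = 3×3 + 1×4 = 13; y[2] = 1×3 = 3 → [12, 13, 3]. Compare to given [12, 13, 5]: they differ at index 2: given 5, correct 3, so answer: No

No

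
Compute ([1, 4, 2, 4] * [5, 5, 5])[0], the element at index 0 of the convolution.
Use y[k] = Σ_i a[i]·b[k-i] at k=0. y[0] = 1×5 = 5

5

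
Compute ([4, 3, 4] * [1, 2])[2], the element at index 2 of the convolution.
Use y[k] = Σ_i a[i]·b[k-i] at k=2. y[2] = 3×2 + 4×1 = 10

10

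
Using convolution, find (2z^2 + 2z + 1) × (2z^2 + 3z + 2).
Ascending coefficients: a = [1, 2, 2], b = [2, 3, 2]. c[0] = 1×2 = 2; c[1] = 1×3 + 2×2 = 7; c[2] = 1×2 + 2×3 + 2×2 = 12; c[3] = 2×2 + 2×3 = 10; c[4] = 2×2 = 4. Result coefficients: [2, 7, 12, 10, 4] → 4z^4 + 10z^3 + 12z^2 + 7z + 2

4z^4 + 10z^3 + 12z^2 + 7z + 2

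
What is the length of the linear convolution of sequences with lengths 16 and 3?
Linear/full convolution length: m + n - 1 = 16 + 3 - 1 = 18

18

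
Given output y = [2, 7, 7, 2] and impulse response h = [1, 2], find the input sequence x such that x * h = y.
Deconvolve y=[2, 7, 7, 2] by h=[1, 2]. Since h[0]=1, solve forward: x[0] = y[0] / 1 = 2; x[1] = (y[1] - 2×2) / 1 = 3; x[2] = (y[2] - 3×2) / 1 = 1. So x = [2, 3, 1]. Check by forward convolution: y[0] = 2×1 = 2; y[1] = 2×2 + 3×1 = 7; y[2] = 3×2 + 1×1 = 7; y[3] = 1×2 = 2

[2, 3, 1]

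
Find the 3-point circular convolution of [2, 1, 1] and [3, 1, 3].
Use y[k] = Σ_j x[j]·h[(k-j) mod 3]. y[0] = 2×3 + 1×3 + 1×1 = 10; y[1] = 2×1 + 1×3 + 1×3 = 8; y[2] = 2×3 + 1×1 + 1×3 = 10. Result: [10, 8, 10]

[10, 8, 10]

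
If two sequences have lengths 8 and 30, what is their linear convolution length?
Linear/full convolution length: m + n - 1 = 8 + 30 - 1 = 37

37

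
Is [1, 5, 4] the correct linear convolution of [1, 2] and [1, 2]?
Recompute linear convolution of [1, 2] and [1, 2]: y[0] = 1×1 = 1; y[1] = 1×2 + 2×1 = 4; y[2] = 2×2 = 4 → [1, 4, 4]. Compare to given [1, 5, 4]: they differ at index 1: given 5, correct 4, so answer: No

No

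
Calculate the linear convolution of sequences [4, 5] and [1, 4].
y[0] = 4×1 = 4; y[1] = 4×4 + 5×1 = 21; y[2] = 5×4 = 20

[4, 21, 20]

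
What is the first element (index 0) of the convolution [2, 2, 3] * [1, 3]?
Use y[k] = Σ_i a[i]·b[k-i] at k=0. y[0] = 2×1 = 2

2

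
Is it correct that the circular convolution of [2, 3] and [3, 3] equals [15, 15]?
Recompute circular convolution of [2, 3] and [3, 3]: y[0] = 2×3 + 3×3 = 15; y[1] = 2×3 + 3×3 = 15 → [15, 15]. Given [15, 15] matches, so answer: Yes

Yes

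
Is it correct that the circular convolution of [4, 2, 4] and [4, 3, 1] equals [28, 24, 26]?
Recompute circular convolution of [4, 2, 4] and [4, 3, 1]: y[0] = 4×4 + 2×1 + 4×3 = 30; y[1] = 4×3 + 2×4 + 4×1 = 24; y[2] = 4×1 + 2×3 + 4×4 = 26 → [30, 24, 26]. Compare to given [28, 24, 26]: they differ at index 0: given 28, correct 30, so answer: No

No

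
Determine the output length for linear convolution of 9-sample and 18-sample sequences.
Linear/full convolution length: m + n - 1 = 9 + 18 - 1 = 26

26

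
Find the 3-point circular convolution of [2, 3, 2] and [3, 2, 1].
Use y[k] = Σ_j s[j]·t[(k-j) mod 3]. y[0] = 2×3 + 3×1 + 2×2 = 13; y[1] = 2×2 + 3×3 + 2×1 = 15; y[2] = 2×1 + 3×2 + 2×3 = 14. Result: [13, 15, 14]

[13, 15, 14]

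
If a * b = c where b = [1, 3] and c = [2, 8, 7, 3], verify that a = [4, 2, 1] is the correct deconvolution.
Forward-compute [4, 2, 1] * [1, 3]: c[0] = 4×1 = 4; c[1] = 4×3 + 2×1 = 14; c[2] = 2×3 + 1×1 = 7; c[3] = 1×3 = 3 → [4, 14, 7, 3]. Does not match given c = [2, 8, 7, 3].

Not verified. [4, 2, 1] * [1, 3] = [4, 14, 7, 3], which differs from [2, 8, 7, 3] at index 0.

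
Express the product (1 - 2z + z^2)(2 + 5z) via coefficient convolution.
Ascending coefficients: a = [1, -2, 1], b = [2, 5]. c[0] = 1×2 = 2; c[1] = 1×5 + -2×2 = 1; c[2] = -2×5 + 1×2 = -8; c[3] = 1×5 = 5. Result coefficients: [2, 1, -8, 5] → 2 + z - 8z^2 + 5z^3

2 + z - 8z^2 + 5z^3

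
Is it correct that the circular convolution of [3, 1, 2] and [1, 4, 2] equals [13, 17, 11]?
Recompute circular convolution of [3, 1, 2] and [1, 4, 2]: y[0] = 3×1 + 1×2 + 2×4 = 13; y[1] = 3×4 + 1×1 + 2×2 = 17; y[2] = 3×2 + 1×4 + 2×1 = 12 → [13, 17, 12]. Compare to given [13, 17, 11]: they differ at index 2: given 11, correct 12, so answer: No

No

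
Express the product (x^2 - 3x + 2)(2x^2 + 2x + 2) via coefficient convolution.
Ascending coefficients: a = [2, -3, 1], b = [2, 2, 2]. c[0] = 2×2 = 4; c[1] = 2×2 + -3×2 = -2; c[2] = 2×2 + -3×2 + 1×2 = 0; c[3] = -3×2 + 1×2 = -4; c[4] = 1×2 = 2. Result coefficients: [4, -2, 0, -4, 2] → 2x^4 - 4x^3 - 2x + 4

2x^4 - 4x^3 - 2x + 4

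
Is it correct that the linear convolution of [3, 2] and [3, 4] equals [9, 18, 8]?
Recompute linear convolution of [3, 2] and [3, 4]: y[0] = 3×3 = 9; y[1] = 3×4 + 2×3 = 18; y[2] = 2×4 = 8 → [9, 18, 8]. Given [9, 18, 8] matches, so answer: Yes

Yes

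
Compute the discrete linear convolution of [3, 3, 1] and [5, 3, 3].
y[0] = 3×5 = 15; y[1] = 3×3 + 3×5 = 24; y[2] = 3×3 + 3×3 + 1×5 = 23; y[3] = 3×3 + 1×3 = 12; y[4] = 1×3 = 3

[15, 24, 23, 12, 3]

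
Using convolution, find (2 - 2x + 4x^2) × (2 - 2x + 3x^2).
Ascending coefficients: a = [2, -2, 4], b = [2, -2, 3]. c[0] = 2×2 = 4; c[1] = 2×-2 + -2×2 = -8; c[2] = 2×3 + -2×-2 + 4×2 = 18; c[3] = -2×3 + 4×-2 = -14; c[4] = 4×3 = 12. Result coefficients: [4, -8, 18, -14, 12] → 4 - 8x + 18x^2 - 14x^3 + 12x^4

4 - 8x + 18x^2 - 14x^3 + 12x^4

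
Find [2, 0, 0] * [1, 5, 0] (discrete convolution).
y[0] = 2×1 = 2; y[1] = 2×5 + 0×1 = 10; y[2] = 2×0 + 0×5 + 0×1 = 0; y[3] = 0×0 + 0×5 = 0; y[4] = 0×0 = 0

[2, 10, 0, 0, 0]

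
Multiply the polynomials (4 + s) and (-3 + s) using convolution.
Ascending coefficients: a = [4, 1], b = [-3, 1]. c[0] = 4×-3 = -12; c[1] = 4×1 + 1×-3 = 1; c[2] = 1×1 = 1. Result coefficients: [-12, 1, 1] → -12 + s + s^2

-12 + s + s^2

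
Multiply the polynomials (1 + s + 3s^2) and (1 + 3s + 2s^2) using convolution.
Ascending coefficients: a = [1, 1, 3], b = [1, 3, 2]. c[0] = 1×1 = 1; c[1] = 1×3 + 1×1 = 4; c[2] = 1×2 + 1×3 + 3×1 = 8; c[3] = 1×2 + 3×3 = 11; c[4] = 3×2 = 6. Result coefficients: [1, 4, 8, 11, 6] → 1 + 4s + 8s^2 + 11s^3 + 6s^4

1 + 4s + 8s^2 + 11s^3 + 6s^4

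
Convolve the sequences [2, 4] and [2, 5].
y[0] = 2×2 = 4; y[1] = 2×5 + 4×2 = 18; y[2] = 4×5 = 20

[4, 18, 20]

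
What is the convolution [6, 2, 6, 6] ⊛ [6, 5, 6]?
y[0] = 6×6 = 36; y[1] = 6×5 + 2×6 = 42; y[2] = 6×6 + 2×5 + 6×6 = 82; y[3] = 2×6 + 6×5 + 6×6 = 78; y[4] = 6×6 + 6×5 = 66; y[5] = 6×6 = 36

[36, 42, 82, 78, 66, 36]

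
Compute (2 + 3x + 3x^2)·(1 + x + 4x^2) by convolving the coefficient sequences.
Ascending coefficients: a = [2, 3, 3], b = [1, 1, 4]. c[0] = 2×1 = 2; c[1] = 2×1 + 3×1 = 5; c[2] = 2×4 + 3×1 + 3×1 = 14; c[3] = 3×4 + 3×1 = 15; c[4] = 3×4 = 12. Result coefficients: [2, 5, 14, 15, 12] → 2 + 5x + 14x^2 + 15x^3 + 12x^4

2 + 5x + 14x^2 + 15x^3 + 12x^4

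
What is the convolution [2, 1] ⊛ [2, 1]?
y[0] = 2×2 = 4; y[1] = 2×1 + 1×2 = 4; y[2] = 1×1 = 1

[4, 4, 1]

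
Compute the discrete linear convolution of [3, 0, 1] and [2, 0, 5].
y[0] = 3×2 = 6; y[1] = 3×0 + 0×2 = 0; y[2] = 3×5 + 0×0 + 1×2 = 17; y[3] = 0×5 + 1×0 = 0; y[4] = 1×5 = 5

[6, 0, 17, 0, 5]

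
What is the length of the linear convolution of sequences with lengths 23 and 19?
Linear/full convolution length: m + n - 1 = 23 + 19 - 1 = 41

41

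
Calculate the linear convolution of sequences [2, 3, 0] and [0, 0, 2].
y[0] = 2×0 = 0; y[1] = 2×0 + 3×0 = 0; y[2] = 2×2 + 3×0 + 0×0 = 4; y[3] = 3×2 + 0×0 = 6; y[4] = 0×2 = 0

[0, 0, 4, 6, 0]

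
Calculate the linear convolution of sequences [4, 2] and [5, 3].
y[0] = 4×5 = 20; y[1] = 4×3 + 2×5 = 22; y[2] = 2×3 = 6

[20, 22, 6]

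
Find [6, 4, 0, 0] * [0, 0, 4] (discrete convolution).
y[0] = 6×0 = 0; y[1] = 6×0 + 4×0 = 0; y[2] = 6×4 + 4×0 + 0×0 = 24; y[3] = 4×4 + 0×0 + 0×0 = 16; y[4] = 0×4 + 0×0 = 0; y[5] = 0×4 = 0

[0, 0, 24, 16, 0, 0]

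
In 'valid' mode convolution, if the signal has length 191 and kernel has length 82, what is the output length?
'Valid' mode counts only positions where the kernel fully overlaps the signal: m - n + 1 = 191 - 82 + 1 = 110

110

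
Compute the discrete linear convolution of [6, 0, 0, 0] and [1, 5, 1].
y[0] = 6×1 = 6; y[1] = 6×5 + 0×1 = 30; y[2] = 6×1 + 0×5 + 0×1 = 6; y[3] = 0×1 + 0×5 + 0×1 = 0; y[4] = 0×1 + 0×5 = 0; y[5] = 0×1 = 0

[6, 30, 6, 0, 0, 0]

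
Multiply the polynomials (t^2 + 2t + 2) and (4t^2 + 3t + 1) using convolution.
Ascending coefficients: a = [2, 2, 1], b = [1, 3, 4]. c[0] = 2×1 = 2; c[1] = 2×3 + 2×1 = 8; c[2] = 2×4 + 2×3 + 1×1 = 15; c[3] = 2×4 + 1×3 = 11; c[4] = 1×4 = 4. Result coefficients: [2, 8, 15, 11, 4] → 4t^4 + 11t^3 + 15t^2 + 8t + 2

4t^4 + 11t^3 + 15t^2 + 8t + 2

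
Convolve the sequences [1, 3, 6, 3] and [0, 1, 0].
y[0] = 1×0 = 0; y[1] = 1×1 + 3×0 = 1; y[2] = 1×0 + 3×1 + 6×0 = 3; y[3] = 3×0 + 6×1 + 3×0 = 6; y[4] = 6×0 + 3×1 = 3; y[5] = 3×0 = 0

[0, 1, 3, 6, 3, 0]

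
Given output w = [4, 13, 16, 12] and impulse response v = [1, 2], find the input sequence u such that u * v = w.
Deconvolve w=[4, 13, 16, 12] by v=[1, 2]. Since v[0]=1, solve forward: u[0] = w[0] / 1 = 4; u[1] = (w[1] - 4×2) / 1 = 5; u[2] = (w[2] - 5×2) / 1 = 6. So u = [4, 5, 6]. Check by forward convolution: w[0] = 4×1 = 4; w[1] = 4×2 + 5×1 = 13; w[2] = 5×2 + 6×1 = 16; w[3] = 6×2 = 12

[4, 5, 6]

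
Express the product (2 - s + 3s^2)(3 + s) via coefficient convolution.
Ascending coefficients: a = [2, -1, 3], b = [3, 1]. c[0] = 2×3 = 6; c[1] = 2×1 + -1×3 = -1; c[2] = -1×1 + 3×3 = 8; c[3] = 3×1 = 3. Result coefficients: [6, -1, 8, 3] → 6 - s + 8s^2 + 3s^3

6 - s + 8s^2 + 3s^3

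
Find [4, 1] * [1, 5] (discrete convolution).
y[0] = 4×1 = 4; y[1] = 4×5 + 1×1 = 21; y[2] = 1×5 = 5

[4, 21, 5]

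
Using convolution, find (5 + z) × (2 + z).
Ascending coefficients: a = [5, 1], b = [2, 1]. c[0] = 5×2 = 10; c[1] = 5×1 + 1×2 = 7; c[2] = 1×1 = 1. Result coefficients: [10, 7, 1] → 10 + 7z + z^2

10 + 7z + z^2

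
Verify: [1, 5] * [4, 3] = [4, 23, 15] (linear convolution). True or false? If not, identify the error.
Recompute linear convolution of [1, 5] and [4, 3]: y[0] = 1×4 = 4; y[1] = 1×3 + 5×4 = 23; y[2] = 5×3 = 15 → [4, 23, 15]. Given [4, 23, 15] matches, so answer: Yes

Yes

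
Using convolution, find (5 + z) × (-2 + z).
Ascending coefficients: a = [5, 1], b = [-2, 1]. c[0] = 5×-2 = -10; c[1] = 5×1 + 1×-2 = 3; c[2] = 1×1 = 1. Result coefficients: [-10, 3, 1] → -10 + 3z + z^2

-10 + 3z + z^2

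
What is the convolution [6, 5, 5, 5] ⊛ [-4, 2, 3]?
y[0] = 6×-4 = -24; y[1] = 6×2 + 5×-4 = -8; y[2] = 6×3 + 5×2 + 5×-4 = 8; y[3] = 5×3 + 5×2 + 5×-4 = 5; y[4] = 5×3 + 5×2 = 25; y[5] = 5×3 = 15

[-24, -8, 8, 5, 25, 15]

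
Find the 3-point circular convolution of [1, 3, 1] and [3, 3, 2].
Use y[k] = Σ_j a[j]·b[(k-j) mod 3]. y[0] = 1×3 + 3×2 + 1×3 = 12; y[1] = 1×3 + 3×3 + 1×2 = 14; y[2] = 1×2 + 3×3 + 1×3 = 14. Result: [12, 14, 14]

[12, 14, 14]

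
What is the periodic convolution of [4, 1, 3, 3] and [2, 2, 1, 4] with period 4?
Use y[k] = Σ_j s[j]·t[(k-j) mod 4]. y[0] = 4×2 + 1×4 + 3×1 + 3×2 = 21; y[1] = 4×2 + 1×2 + 3×4 + 3×1 = 25; y[2] = 4×1 + 1×2 + 3×2 + 3×4 = 24; y[3] = 4×4 + 1×1 + 3×2 + 3×2 = 29. Result: [21, 25, 24, 29]

[21, 25, 24, 29]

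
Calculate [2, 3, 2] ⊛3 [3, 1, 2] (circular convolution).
Use y[k] = Σ_j u[j]·v[(k-j) mod 3]. y[0] = 2×3 + 3×2 + 2×1 = 14; y[1] = 2×1 + 3×3 + 2×2 = 15; y[2] = 2×2 + 3×1 + 2×3 = 13. Result: [14, 15, 13]

[14, 15, 13]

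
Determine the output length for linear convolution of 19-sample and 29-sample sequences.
Linear/full convolution length: m + n - 1 = 19 + 29 - 1 = 47

47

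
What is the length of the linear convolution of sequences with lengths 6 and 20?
Linear/full convolution length: m + n - 1 = 6 + 20 - 1 = 25

25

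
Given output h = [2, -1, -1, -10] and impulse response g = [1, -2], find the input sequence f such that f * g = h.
Deconvolve h=[2, -1, -1, -10] by g=[1, -2]. Since g[0]=1, solve forward: f[0] = h[0] / 1 = 2; f[1] = (h[1] - 2×-2) / 1 = 3; f[2] = (h[2] - 3×-2) / 1 = 5. So f = [2, 3, 5]. Check by forward convolution: h[0] = 2×1 = 2; h[1] = 2×-2 + 3×1 = -1; h[2] = 3×-2 + 5×1 = -1; h[3] = 5×-2 = -10

[2, 3, 5]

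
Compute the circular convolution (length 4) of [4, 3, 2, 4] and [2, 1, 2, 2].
Use y[k] = Σ_j u[j]·v[(k-j) mod 4]. y[0] = 4×2 + 3×2 + 2×2 + 4×1 = 22; y[1] = 4×1 + 3×2 + 2×2 + 4×2 = 22; y[2] = 4×2 + 3×1 + 2×2 + 4×2 = 23; y[3] = 4×2 + 3×2 + 2×1 + 4×2 = 24. Result: [22, 22, 23, 24]

[22, 22, 23, 24]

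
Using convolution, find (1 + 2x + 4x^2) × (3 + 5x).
Ascending coefficients: a = [1, 2, 4], b = [3, 5]. c[0] = 1×3 = 3; c[1] = 1×5 + 2×3 = 11; c[2] = 2×5 + 4×3 = 22; c[3] = 4×5 = 20. Result coefficients: [3, 11, 22, 20] → 3 + 11x + 22x^2 + 20x^3

3 + 11x + 22x^2 + 20x^3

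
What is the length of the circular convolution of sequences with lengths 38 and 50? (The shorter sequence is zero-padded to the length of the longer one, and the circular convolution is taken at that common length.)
Circular convolution (zero-padding the shorter input) has length max(m, n) = max(38, 50) = 50

50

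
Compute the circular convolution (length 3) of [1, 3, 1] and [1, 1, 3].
Use y[k] = Σ_j s[j]·t[(k-j) mod 3]. y[0] = 1×1 + 3×3 + 1×1 = 11; y[1] = 1×1 + 3×1 + 1×3 = 7; y[2] = 1×3 + 3×1 + 1×1 = 7. Result: [11, 7, 7]

[11, 7, 7]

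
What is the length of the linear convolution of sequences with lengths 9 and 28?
Linear/full convolution length: m + n - 1 = 9 + 28 - 1 = 36

36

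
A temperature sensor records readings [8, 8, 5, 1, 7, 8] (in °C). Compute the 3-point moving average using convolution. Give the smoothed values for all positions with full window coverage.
3-point moving average kernel = [1, 1, 1]. Apply in 'valid' mode (full window coverage): avg[0] = (8 + 8 + 5) / 3 = 7.0; avg[1] = (8 + 5 + 1) / 3 = 4.67; avg[2] = (5 + 1 + 7) / 3 = 4.33; avg[3] = (1 + 7 + 8) / 3 = 5.33. Smoothed values: [7.0, 4.67, 4.33, 5.33]

[7.0, 4.67, 4.33, 5.33]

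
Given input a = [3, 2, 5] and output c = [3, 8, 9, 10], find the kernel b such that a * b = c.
Output length 4 = len(a) + len(b) - 1 ⇒ len(b) = 2. Solve b forward using b[k] = (c[k] - Σ_{i≥1} a[i]·b[k-i]) / a[0]: b[0] = c[0] / a[0] = 3 / 3 = 1; b[1] = (c[1] - 2×1) / a[0] = (8 - 2×1) / 3 = 2. So b = [1, 2]. Forward-check [3, 2, 5] * [1, 2]: c[0] = 3×1 = 3; c[1] = 3×2 + 2×1 = 8; c[2] = 2×2 + 5×1 = 9; c[3] = 5×2 = 10 → [3, 8, 9, 10] ✓

[1, 2]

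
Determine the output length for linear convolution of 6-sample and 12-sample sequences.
Linear/full convolution length: m + n - 1 = 6 + 12 - 1 = 17

17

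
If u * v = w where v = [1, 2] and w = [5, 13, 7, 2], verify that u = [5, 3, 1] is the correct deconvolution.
Forward-compute [5, 3, 1] * [1, 2]: w[0] = 5×1 = 5; w[1] = 5×2 + 3×1 = 13; w[2] = 3×2 + 1×1 = 7; w[3] = 1×2 = 2 → [5, 13, 7, 2]. Matches given w = [5, 13, 7, 2], so verified.

Verified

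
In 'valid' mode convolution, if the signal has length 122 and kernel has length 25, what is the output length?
'Valid' mode counts only positions where the kernel fully overlaps the signal: m - n + 1 = 122 - 25 + 1 = 98

98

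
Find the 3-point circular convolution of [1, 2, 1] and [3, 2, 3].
Use y[k] = Σ_j a[j]·b[(k-j) mod 3]. y[0] = 1×3 + 2×3 + 1×2 = 11; y[1] = 1×2 + 2×3 + 1×3 = 11; y[2] = 1×3 + 2×2 + 1×3 = 10. Result: [11, 11, 10]

[11, 11, 10]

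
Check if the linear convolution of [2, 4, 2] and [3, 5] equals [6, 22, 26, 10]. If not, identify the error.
Recompute linear convolution of [2, 4, 2] and [3, 5]: y[0] = 2×3 = 6; y[1] = 2×5 + 4×3 = 22; y[2] = 4×5 + 2×3 = 26; y[3] = 2×5 = 10 → [6, 22, 26, 10]. Given [6, 22, 26, 10] matches, so answer: Yes

Yes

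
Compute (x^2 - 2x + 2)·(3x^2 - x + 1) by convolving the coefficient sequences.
Ascending coefficients: a = [2, -2, 1], b = [1, -1, 3]. c[0] = 2×1 = 2; c[1] = 2×-1 + -2×1 = -4; c[2] = 2×3 + -2×-1 + 1×1 = 9; c[3] = -2×3 + 1×-1 = -7; c[4] = 1×3 = 3. Result coefficients: [2, -4, 9, -7, 3] → 3x^4 - 7x^3 + 9x^2 - 4x + 2

3x^4 - 7x^3 + 9x^2 - 4x + 2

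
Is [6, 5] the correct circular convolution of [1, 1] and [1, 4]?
Recompute circular convolution of [1, 1] and [1, 4]: y[0] = 1×1 + 1×4 = 5; y[1] = 1×4 + 1×1 = 5 → [5, 5]. Compare to given [6, 5]: they differ at index 0: given 6, correct 5, so answer: No

No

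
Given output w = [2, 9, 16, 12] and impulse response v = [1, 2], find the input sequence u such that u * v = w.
Deconvolve w=[2, 9, 16, 12] by v=[1, 2]. Since v[0]=1, solve forward: u[0] = w[0] / 1 = 2; u[1] = (w[1] - 2×2) / 1 = 5; u[2] = (w[2] - 5×2) / 1 = 6. So u = [2, 5, 6]. Check by forward convolution: w[0] = 2×1 = 2; w[1] = 2×2 + 5×1 = 9; w[2] = 5×2 + 6×1 = 16; w[3] = 6×2 = 12

[2, 5, 6]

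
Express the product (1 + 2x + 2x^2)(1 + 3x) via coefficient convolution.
Ascending coefficients: a = [1, 2, 2], b = [1, 3]. c[0] = 1×1 = 1; c[1] = 1×3 + 2×1 = 5; c[2] = 2×3 + 2×1 = 8; c[3] = 2×3 = 6. Result coefficients: [1, 5, 8, 6] → 1 + 5x + 8x^2 + 6x^3

1 + 5x + 8x^2 + 6x^3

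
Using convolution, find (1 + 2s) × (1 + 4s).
Ascending coefficients: a = [1, 2], b = [1, 4]. c[0] = 1×1 = 1; c[1] = 1×4 + 2×1 = 6; c[2] = 2×4 = 8. Result coefficients: [1, 6, 8] → 1 + 6s + 8s^2

1 + 6s + 8s^2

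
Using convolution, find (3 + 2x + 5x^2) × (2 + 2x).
Ascending coefficients: a = [3, 2, 5], b = [2, 2]. c[0] = 3×2 = 6; c[1] = 3×2 + 2×2 = 10; c[2] = 2×2 + 5×2 = 14; c[3] = 5×2 = 10. Result coefficients: [6, 10, 14, 10] → 6 + 10x + 14x^2 + 10x^3

6 + 10x + 14x^2 + 10x^3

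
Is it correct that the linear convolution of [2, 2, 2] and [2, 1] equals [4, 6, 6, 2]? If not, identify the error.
Recompute linear convolution of [2, 2, 2] and [2, 1]: y[0] = 2×2 = 4; y[1] = 2×1 + 2×2 = 6; y[2] = 2×1 + 2×2 = 6; y[3] = 2×1 = 2 → [4, 6, 6, 2]. Given [4, 6, 6, 2] matches, so answer: Yes

Yes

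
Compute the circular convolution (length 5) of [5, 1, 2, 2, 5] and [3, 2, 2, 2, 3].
Use y[k] = Σ_j f[j]·g[(k-j) mod 5]. y[0] = 5×3 + 1×3 + 2×2 + 2×2 + 5×2 = 36; y[1] = 5×2 + 1×3 + 2×3 + 2×2 + 5×2 = 33; y[2] = 5×2 + 1×2 + 2×3 + 2×3 + 5×2 = 34; y[3] = 5×2 + 1×2 + 2×2 + 2×3 + 5×3 = 37; y[4] = 5×3 + 1×2 + 2×2 + 2×2 + 5×3 = 40. Result: [36, 33, 34, 37, 40]

[36, 33, 34, 37, 40]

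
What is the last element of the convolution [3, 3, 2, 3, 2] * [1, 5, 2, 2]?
Use y[k] = Σ_i a[i]·b[k-i] at k=7. y[7] = 2×2 = 4

4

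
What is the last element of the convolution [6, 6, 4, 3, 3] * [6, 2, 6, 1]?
Use y[k] = Σ_i a[i]·b[k-i] at k=7. y[7] = 3×1 = 3

3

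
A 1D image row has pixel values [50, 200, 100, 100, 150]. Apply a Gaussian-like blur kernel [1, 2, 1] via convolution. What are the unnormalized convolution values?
Convolve image row [50, 200, 100, 100, 150] with kernel [1, 2, 1]: y[0] = 50×1 = 50; y[1] = 50×2 + 200×1 = 300; y[2] = 50×1 + 200×2 + 100×1 = 550; y[3] = 200×1 + 100×2 + 100×1 = 500; y[4] = 100×1 + 100×2 + 150×1 = 450; y[5] = 100×1 + 150×2 = 400; y[6] = 150×1 = 150 → [50, 300, 550, 500, 450, 400, 150]. Normalization factor = sum(kernel) = 4.

[50, 300, 550, 500, 450, 400, 150]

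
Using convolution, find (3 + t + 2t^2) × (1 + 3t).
Ascending coefficients: a = [3, 1, 2], b = [1, 3]. c[0] = 3×1 = 3; c[1] = 3×3 + 1×1 = 10; c[2] = 1×3 + 2×1 = 5; c[3] = 2×3 = 6. Result coefficients: [3, 10, 5, 6] → 3 + 10t + 5t^2 + 6t^3

3 + 10t + 5t^2 + 6t^3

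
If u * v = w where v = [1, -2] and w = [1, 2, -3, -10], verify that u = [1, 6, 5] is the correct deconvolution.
Forward-compute [1, 6, 5] * [1, -2]: w[0] = 1×1 = 1; w[1] = 1×-2 + 6×1 = 4; w[2] = 6×-2 + 5×1 = -7; w[3] = 5×-2 = -10 → [1, 4, -7, -10]. Does not match given w = [1, 2, -3, -10].

Not verified. [1, 6, 5] * [1, -2] = [1, 4, -7, -10], which differs from [1, 2, -3, -10] at index 1.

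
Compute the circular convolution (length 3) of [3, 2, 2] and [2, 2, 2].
Use y[k] = Σ_j a[j]·b[(k-j) mod 3]. y[0] = 3×2 + 2×2 + 2×2 = 14; y[1] = 3×2 + 2×2 + 2×2 = 14; y[2] = 3×2 + 2×2 + 2×2 = 14. Result: [14, 14, 14]

[14, 14, 14]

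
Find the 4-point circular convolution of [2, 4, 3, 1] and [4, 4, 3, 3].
Use y[k] = Σ_j s[j]·t[(k-j) mod 4]. y[0] = 2×4 + 4×3 + 3×3 + 1×4 = 33; y[1] = 2×4 + 4×4 + 3×3 + 1×3 = 36; y[2] = 2×3 + 4×4 + 3×4 + 1×3 = 37; y[3] = 2×3 + 4×3 + 3×4 + 1×4 = 34. Result: [33, 36, 37, 34]

[33, 36, 37, 34]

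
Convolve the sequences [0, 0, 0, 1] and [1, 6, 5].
y[0] = 0×1 = 0; y[1] = 0×6 + 0×1 = 0; y[2] = 0×5 + 0×6 + 0×1 = 0; y[3] = 0×5 + 0×6 + 1×1 = 1; y[4] = 0×5 + 1×6 = 6; y[5] = 1×5 = 5

[0, 0, 0, 1, 6, 5]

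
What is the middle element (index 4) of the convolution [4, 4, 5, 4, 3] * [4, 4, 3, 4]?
Use y[k] = Σ_i a[i]·b[k-i] at k=4. y[4] = 4×4 + 5×3 + 4×4 + 3×4 = 59

59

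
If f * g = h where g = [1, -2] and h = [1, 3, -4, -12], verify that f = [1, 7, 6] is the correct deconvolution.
Forward-compute [1, 7, 6] * [1, -2]: h[0] = 1×1 = 1; h[1] = 1×-2 + 7×1 = 5; h[2] = 7×-2 + 6×1 = -8; h[3] = 6×-2 = -12 → [1, 5, -8, -12]. Does not match given h = [1, 3, -4, -12].

Not verified. [1, 7, 6] * [1, -2] = [1, 5, -8, -12], which differs from [1, 3, -4, -12] at index 1.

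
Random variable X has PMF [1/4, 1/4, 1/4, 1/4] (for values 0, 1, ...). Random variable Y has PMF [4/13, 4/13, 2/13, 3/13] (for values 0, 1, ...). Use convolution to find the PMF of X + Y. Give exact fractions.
P(X+Y=k) = Σ_i P(X=i)·P(Y=k-i) — a convolution of [1/4, 1/4, 1/4, 1/4] and [4/13, 4/13, 2/13, 3/13]. P(X+Y=0) = (1/4)×(4/13) = 1/13; P(X+Y=1) = (1/4)×(4/13) + (1/4)×(4/13) = 1/13 + 1/13 = 2/13; P(X+Y=2) = (1/4)×(2/13) + (1/4)×(4/13) + (1/4)×(4/13) = 1/26 + 1/13 + 1/13 = 5/26; P(X+Y=3) = (1/4)×(3/13) + (1/4)×(2/13) + (1/4)×(4/13) + (1/4)×(4/13) = 3/52 + 1/26 + 1/13 + 1/13 = 1/4; P(X+Y=4) = (1/4)×(3/13) + (1/4)×(2/13) + (1/4)×(4/13) = 3/52 + 1/26 + 1/13 = 9/52; P(X+Y=5) = (1/4)×(3/13) + (1/4)×(2/13) = 3/52 + 1/26 = 5/52; P(X+Y=6) = (1/4)×(3/13) = 3/52. PMF: [1/13, 2/13, 5/26, 1/4, 9/52, 5/52, 3/52] (sums to 1 ✓)

[1/13, 2/13, 5/26, 1/4, 9/52, 5/52, 3/52]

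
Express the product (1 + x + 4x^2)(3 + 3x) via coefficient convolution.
Ascending coefficients: a = [1, 1, 4], b = [3, 3]. c[0] = 1×3 = 3; c[1] = 1×3 + 1×3 = 6; c[2] = 1×3 + 4×3 = 15; c[3] = 4×3 = 12. Result coefficients: [3, 6, 15, 12] → 3 + 6x + 15x^2 + 12x^3

3 + 6x + 15x^2 + 12x^3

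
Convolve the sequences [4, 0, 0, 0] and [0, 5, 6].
y[0] = 4×0 = 0; y[1] = 4×5 + 0×0 = 20; y[2] = 4×6 + 0×5 + 0×0 = 24; y[3] = 0×6 + 0×5 + 0×0 = 0; y[4] = 0×6 + 0×5 = 0; y[5] = 0×6 = 0

[0, 20, 24, 0, 0, 0]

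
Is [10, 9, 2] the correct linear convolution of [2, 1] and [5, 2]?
Recompute linear convolution of [2, 1] and [5, 2]: y[0] = 2×5 = 10; y[1] = 2×2 + 1×5 = 9; y[2] = 1×2 = 2 → [10, 9, 2]. Given [10, 9, 2] matches, so answer: Yes

Yes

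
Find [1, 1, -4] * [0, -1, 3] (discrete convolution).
y[0] = 1×0 = 0; y[1] = 1×-1 + 1×0 = -1; y[2] = 1×3 + 1×-1 + -4×0 = 2; y[3] = 1×3 + -4×-1 = 7; y[4] = -4×3 = -12

[0, -1, 2, 7, -12]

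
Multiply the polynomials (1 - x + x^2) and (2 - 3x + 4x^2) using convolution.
Ascending coefficients: a = [1, -1, 1], b = [2, -3, 4]. c[0] = 1×2 = 2; c[1] = 1×-3 + -1×2 = -5; c[2] = 1×4 + -1×-3 + 1×2 = 9; c[3] = -1×4 + 1×-3 = -7; c[4] = 1×4 = 4. Result coefficients: [2, -5, 9, -7, 4] → 2 - 5x + 9x^2 - 7x^3 + 4x^4

2 - 5x + 9x^2 - 7x^3 + 4x^4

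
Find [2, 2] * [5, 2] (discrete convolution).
y[0] = 2×5 = 10; y[1] = 2×2 + 2×5 = 14; y[2] = 2×2 = 4

[10, 14, 4]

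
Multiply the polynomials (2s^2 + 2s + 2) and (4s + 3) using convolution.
Ascending coefficients: a = [2, 2, 2], b = [3, 4]. c[0] = 2×3 = 6; c[1] = 2×4 + 2×3 = 14; c[2] = 2×4 + 2×3 = 14; c[3] = 2×4 = 8. Result coefficients: [6, 14, 14, 8] → 8s^3 + 14s^2 + 14s + 6

8s^3 + 14s^2 + 14s + 6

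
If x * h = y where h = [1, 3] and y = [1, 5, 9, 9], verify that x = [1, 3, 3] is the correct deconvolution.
Forward-compute [1, 3, 3] * [1, 3]: y[0] = 1×1 = 1; y[1] = 1×3 + 3×1 = 6; y[2] = 3×3 + 3×1 = 12; y[3] = 3×3 = 9 → [1, 6, 12, 9]. Does not match given y = [1, 5, 9, 9].

Not verified. [1, 3, 3] * [1, 3] = [1, 6, 12, 9], which differs from [1, 5, 9, 9] at index 1.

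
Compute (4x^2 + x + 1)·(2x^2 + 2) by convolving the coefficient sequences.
Ascending coefficients: a = [1, 1, 4], b = [2, 0, 2]. c[0] = 1×2 = 2; c[1] = 1×0 + 1×2 = 2; c[2] = 1×2 + 1×0 + 4×2 = 10; c[3] = 1×2 + 4×0 = 2; c[4] = 4×2 = 8. Result coefficients: [2, 2, 10, 2, 8] → 8x^4 + 2x^3 + 10x^2 + 2x + 2

8x^4 + 2x^3 + 10x^2 + 2x + 2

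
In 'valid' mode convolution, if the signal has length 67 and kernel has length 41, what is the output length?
'Valid' mode counts only positions where the kernel fully overlaps the signal: m - n + 1 = 67 - 41 + 1 = 27

27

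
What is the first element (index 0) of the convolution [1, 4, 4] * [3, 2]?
Use y[k] = Σ_i a[i]·b[k-i] at k=0. y[0] = 1×3 = 3

3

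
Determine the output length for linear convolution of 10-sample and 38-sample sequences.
Linear/full convolution length: m + n - 1 = 10 + 38 - 1 = 47

47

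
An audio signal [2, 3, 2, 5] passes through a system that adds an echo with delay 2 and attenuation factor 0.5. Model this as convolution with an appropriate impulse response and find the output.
Direct-path + delayed-attenuated-path model → impulse response h = [1, 0, 0.5] (1 at lag 0, 0.5 at lag 2). Output y[n] = x[n] + 0.5·x[n - 2] (with x[n] = 0 outside 0..3): y[0] = 2 + 0.5×0 = 2; y[1] = 3 + 0.5×0 = 3; y[2] = 2 + 0.5×2 = 3.0; y[3] = 5 + 0.5×3 = 6.5; y[4] = 0 + 0.5×2 = 1.0; y[5] = 0 + 0.5×5 = 2.5. So y = [2, 3, 3.0, 6.5, 1.0, 2.5]

[2, 3, 3.0, 6.5, 1.0, 2.5]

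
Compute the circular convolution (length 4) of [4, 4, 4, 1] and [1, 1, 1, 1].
Use y[k] = Σ_j x[j]·h[(k-j) mod 4]. y[0] = 4×1 + 4×1 + 4×1 + 1×1 = 13; y[1] = 4×1 + 4×1 + 4×1 + 1×1 = 13; y[2] = 4×1 + 4×1 + 4×1 + 1×1 = 13; y[3] = 4×1 + 4×1 + 4×1 + 1×1 = 13. Result: [13, 13, 13, 13]

[13, 13, 13, 13]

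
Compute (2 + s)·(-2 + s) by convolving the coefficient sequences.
Ascending coefficients: a = [2, 1], b = [-2, 1]. c[0] = 2×-2 = -4; c[1] = 2×1 + 1×-2 = 0; c[2] = 1×1 = 1. Result coefficients: [-4, 0, 1] → -4 + s^2

-4 + s^2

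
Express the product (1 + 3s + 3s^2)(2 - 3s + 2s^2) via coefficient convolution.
Ascending coefficients: a = [1, 3, 3], b = [2, -3, 2]. c[0] = 1×2 = 2; c[1] = 1×-3 + 3×2 = 3; c[2] = 1×2 + 3×-3 + 3×2 = -1; c[3] = 3×2 + 3×-3 = -3; c[4] = 3×2 = 6. Result coefficients: [2, 3, -1, -3, 6] → 2 + 3s - s^2 - 3s^3 + 6s^4

2 + 3s - s^2 - 3s^3 + 6s^4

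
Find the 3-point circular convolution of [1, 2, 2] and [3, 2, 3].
Use y[k] = Σ_j s[j]·t[(k-j) mod 3]. y[0] = 1×3 + 2×3 + 2×2 = 13; y[1] = 1×2 + 2×3 + 2×3 = 14; y[2] = 1×3 + 2×2 + 2×3 = 13. Result: [13, 14, 13]

[13, 14, 13]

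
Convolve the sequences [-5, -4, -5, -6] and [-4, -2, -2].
y[0] = -5×-4 = 20; y[1] = -5×-2 + -4×-4 = 26; y[2] = -5×-2 + -4×-2 + -5×-4 = 38; y[3] = -4×-2 + -5×-2 + -6×-4 = 42; y[4] = -5×-2 + -6×-2 = 22; y[5] = -6×-2 = 12

[20, 26, 38, 42, 22, 12]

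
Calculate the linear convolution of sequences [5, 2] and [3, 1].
y[0] = 5×3 = 15; y[1] = 5×1 + 2×3 = 11; y[2] = 2×1 = 2

[15, 11, 2]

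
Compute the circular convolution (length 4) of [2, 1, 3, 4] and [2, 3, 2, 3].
Use y[k] = Σ_j a[j]·b[(k-j) mod 4]. y[0] = 2×2 + 1×3 + 3×2 + 4×3 = 25; y[1] = 2×3 + 1×2 + 3×3 + 4×2 = 25; y[2] = 2×2 + 1×3 + 3×2 + 4×3 = 25; y[3] = 2×3 + 1×2 + 3×3 + 4×2 = 25. Result: [25, 25, 25, 25]

[25, 25, 25, 25]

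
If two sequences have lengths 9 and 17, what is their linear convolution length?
Linear/full convolution length: m + n - 1 = 9 + 17 - 1 = 25

25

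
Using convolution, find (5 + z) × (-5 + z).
Ascending coefficients: a = [5, 1], b = [-5, 1]. c[0] = 5×-5 = -25; c[1] = 5×1 + 1×-5 = 0; c[2] = 1×1 = 1. Result coefficients: [-25, 0, 1] → -25 + z^2

-25 + z^2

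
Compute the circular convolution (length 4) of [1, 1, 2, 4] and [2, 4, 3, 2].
Use y[k] = Σ_j a[j]·b[(k-j) mod 4]. y[0] = 1×2 + 1×2 + 2×3 + 4×4 = 26; y[1] = 1×4 + 1×2 + 2×2 + 4×3 = 22; y[2] = 1×3 + 1×4 + 2×2 + 4×2 = 19; y[3] = 1×2 + 1×3 + 2×4 + 4×2 = 21. Result: [26, 22, 19, 21]

[26, 22, 19, 21]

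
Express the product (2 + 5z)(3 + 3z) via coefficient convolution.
Ascending coefficients: a = [2, 5], b = [3, 3]. c[0] = 2×3 = 6; c[1] = 2×3 + 5×3 = 21; c[2] = 5×3 = 15. Result coefficients: [6, 21, 15] → 6 + 21z + 15z^2

6 + 21z + 15z^2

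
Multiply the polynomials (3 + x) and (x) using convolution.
Ascending coefficients: a = [3, 1], b = [0, 1]. c[0] = 3×0 = 0; c[1] = 3×1 + 1×0 = 3; c[2] = 1×1 = 1. Result coefficients: [0, 3, 1] → 3x + x^2

3x + x^2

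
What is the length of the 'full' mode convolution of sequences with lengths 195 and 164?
Linear/full convolution length: m + n - 1 = 195 + 164 - 1 = 358

358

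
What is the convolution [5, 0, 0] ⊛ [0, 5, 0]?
y[0] = 5×0 = 0; y[1] = 5×5 + 0×0 = 25; y[2] = 5×0 + 0×5 + 0×0 = 0; y[3] = 0×0 + 0×5 = 0; y[4] = 0×0 = 0

[0, 25, 0, 0, 0]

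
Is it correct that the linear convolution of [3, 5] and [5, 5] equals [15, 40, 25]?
Recompute linear convolution of [3, 5] and [5, 5]: y[0] = 3×5 = 15; y[1] = 3×5 + 5×5 = 40; y[2] = 5×5 = 25 → [15, 40, 25]. Given [15, 40, 25] matches, so answer: Yes

Yes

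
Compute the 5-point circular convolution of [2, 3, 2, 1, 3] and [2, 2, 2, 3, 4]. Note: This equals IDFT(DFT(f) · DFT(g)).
Either evaluate y[k] = Σ_j f[j]·g[(k-j) mod 5] directly, or use IDFT(DFT(f) · DFT(g)). y[0] = 2×2 + 3×4 + 2×3 + 1×2 + 3×2 = 30; y[1] = 2×2 + 3×2 + 2×4 + 1×3 + 3×2 = 27; y[2] = 2×2 + 3×2 + 2×2 + 1×4 + 3×3 = 27; y[3] = 2×3 + 3×2 + 2×2 + 1×2 + 3×4 = 30; y[4] = 2×4 + 3×3 + 2×2 + 1×2 + 3×2 = 29. Result: [30, 27, 27, 30, 29]

[30, 27, 27, 30, 29]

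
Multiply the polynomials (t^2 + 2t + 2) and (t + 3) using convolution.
Ascending coefficients: a = [2, 2, 1], b = [3, 1]. c[0] = 2×3 = 6; c[1] = 2×1 + 2×3 = 8; c[2] = 2×1 + 1×3 = 5; c[3] = 1×1 = 1. Result coefficients: [6, 8, 5, 1] → t^3 + 5t^2 + 8t + 6

t^3 + 5t^2 + 8t + 6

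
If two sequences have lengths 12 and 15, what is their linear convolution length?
Linear/full convolution length: m + n - 1 = 12 + 15 - 1 = 26

26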